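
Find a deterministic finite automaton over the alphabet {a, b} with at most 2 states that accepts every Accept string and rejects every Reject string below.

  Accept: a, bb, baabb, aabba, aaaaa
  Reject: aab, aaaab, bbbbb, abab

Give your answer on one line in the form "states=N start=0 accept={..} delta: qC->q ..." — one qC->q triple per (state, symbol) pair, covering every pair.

State merging on the prefix tree: take the shortest (then alphabetical) example prefix whose next move is undefined and point that move at state 0, else 1, else 2, ...; a target is out if some Accept/Reject pair would then sit in one state with the same input left (inseparable). If every existing state is out, open a new one.
a: 0a undefined. 0a->0: ok.
b: 0b undefined. 0b->0: no, a/aab meet in 0. Open state 1: 0b->1.
ba: 1a undefined. 1a->0: ok.
bb: 1b undefined. 1b->0: ok.
All examples now run through 2 states with every (state, symbol) defined. Accept strings end in {0}, Reject strings end in {1}; accept={0}.

states=2 start=0 accept={0} delta: 0a->0 0b->1 1a->0 1b->0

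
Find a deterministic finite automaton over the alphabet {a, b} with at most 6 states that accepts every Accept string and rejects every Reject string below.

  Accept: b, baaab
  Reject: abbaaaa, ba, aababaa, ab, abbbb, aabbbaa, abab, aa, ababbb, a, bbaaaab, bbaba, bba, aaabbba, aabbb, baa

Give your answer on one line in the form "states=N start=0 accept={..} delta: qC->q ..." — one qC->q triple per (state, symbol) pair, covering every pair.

states=3 start=0 accept={0} delta: 0a->1 0b->0 1a->2 1b->1 2a->0 2b->2

State merging on the prefix tree: take the shortest (then alphabetical) example prefix whose next move is undefined and point that move at state 0, else 1, else 2, ...; a target is out if some Accept/Reject pair would then sit in one state with the same input left (inseparable). If every existing state is out, open a new one.
a: 0a undefined. 0a->0: no, b/ab meet in 0 with "b" left. Open state 1: 0a->1.
b: 0b undefined. 0b->0: ok.
aa: 1a undefined. 1a->0: no, b/aabbbaa meet in 0. 1a->1: no, baaab/ab meet in 1 with "b" left. Open state 2: 1a->2.
ab: 1b undefined. 1b->0: no, b/ab meet in 0. 1b->1: ok.
aaa: 2a undefined. 2a->0: ok.
aab: 2b undefined. 2b->0: no, b/aababaa meet in 0. 2b->1: no, b/aababaa meet in 0. 2b->2: ok.
All examples now run through 3 states with every (state, symbol) defined. Accept strings end in {0}, Reject strings end in {1,2}; accept={0}.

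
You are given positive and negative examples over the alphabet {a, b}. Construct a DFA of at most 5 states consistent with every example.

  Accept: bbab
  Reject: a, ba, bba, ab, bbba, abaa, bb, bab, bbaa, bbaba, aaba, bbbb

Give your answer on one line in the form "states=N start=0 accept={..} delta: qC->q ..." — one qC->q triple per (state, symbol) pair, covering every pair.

State merging on the prefix tree: take the shortest (then alphabetical) example prefix whose next move is undefined and point that move at state 0, else 1, else 2, ...; a target is out if some Accept/Reject pair would then sit in one state with the same input left (inseparable). If every existing state is out, open a new one.
a: 0a undefined. 0a->0: ok.
b: 0b undefined. 0b->0: no, bbab/a meet in 0. Open state 1: 0b->1.
ba: 1a undefined. 1a->0: ok.
bb: 1b undefined. 1b->0: no, bbab/ab meet in 1. 1b->1: no, bbab/ab meet in 1. Open state 2: 1b->2.
bba: 2a undefined. 2a->0: no, bbab/ab meet in 1. 2a->1: no, bbab/bb meet in 2. 2a->2: ok.
bbb: 2b undefined. 2b->0: no, bbab/a meet in 0. 2b->1: no, bbab/ab meet in 1. 2b->2: no, bbab/bba meet in 2. Open state 3: 2b->3.
bbba: 3a undefined. 3a->0: ok.
bbbb: 3b undefined. 3b->0: ok.
All examples now run through 4 states with every (state, symbol) defined. Accept strings end in {3}, Reject strings end in {0,1,2}; accept={3}.

states=4 start=0 accept={3} delta: 0a->0 0b->1 1a->0 1b->2 2a->2 2b->3 3a->0 3b->0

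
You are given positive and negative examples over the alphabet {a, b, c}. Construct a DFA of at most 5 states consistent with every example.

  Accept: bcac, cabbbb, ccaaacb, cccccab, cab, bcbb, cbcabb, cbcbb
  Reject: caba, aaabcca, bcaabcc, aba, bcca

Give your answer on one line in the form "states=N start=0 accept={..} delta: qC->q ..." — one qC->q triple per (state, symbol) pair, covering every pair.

states=4 start=0 accept={1,2} delta: 0a->0 0b->0 0c->1 1a->1 1b->2 1c->2 2a->0 2b->1 2c->3 3a->1 3b->1 3c->0

State merging on the prefix tree: take the shortest (then alphabetical) example prefix whose next move is undefined and point that move at state 0, else 1, else 2, ...; a target is out if some Accept/Reject pair would then sit in one state with the same input left (inseparable). If every existing state is out, open a new one.
a: 0a undefined. 0a->0: ok.
b: 0b undefined. 0b->0: ok.
c: 0c undefined. 0c->0: no, bcac/caba meet in 0. Open state 1: 0c->1.
ca: 1a undefined. 1a->0: no, cabbbb/caba meet in 0. 1a->1: ok.
cb: 1b undefined. 1b->0: no, bcac/bcaabcc meet in 1 with "c" left. 1b->1: no, cabbbb/caba meet in 1. Open state 2: 1b->2.
cc: 1c undefined. 1c->0: no, bcac/aaabcca meet in 0. 1c->1: no, bcac/aaabcca meet in 1. 1c->2: ok.
cbc: 2c undefined. 2c->0: no, cbcabb/aba meet in 0. 2c->1: no, bcac/bcaabcc meet in 2. 2c->2: no, bcac/bcaabcc meet in 2. Open state 3: 2c->3.
cca: 2a undefined. 2a->0: ok.
bcbb: 2b undefined. 2b->0: no, cabbbb/caba meet in 0. 2b->1: ok.
cbca: 3a undefined. 3a->0: no, cbcabb/caba meet in 0. 3a->1: ok.
cbcb: 3b undefined. 3b->0: no, cbcbb/caba meet in 0. 3b->1: ok.
cccc: 3c undefined. 3c->0: ok.
All examples now run through 4 states with every (state, symbol) defined. Accept strings end in {1,2}, Reject strings end in {0}; accept={1,2}.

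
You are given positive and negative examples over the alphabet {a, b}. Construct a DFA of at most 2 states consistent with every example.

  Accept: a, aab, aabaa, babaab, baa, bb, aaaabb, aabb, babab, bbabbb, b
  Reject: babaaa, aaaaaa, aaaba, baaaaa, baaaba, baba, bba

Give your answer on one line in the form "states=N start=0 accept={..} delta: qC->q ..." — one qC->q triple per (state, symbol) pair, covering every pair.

State merging on the prefix tree: take the shortest (then alphabetical) example prefix whose next move is undefined and point that move at state 0, else 1, else 2, ...; a target is out if some Accept/Reject pair would then sit in one state with the same input left (inseparable). If every existing state is out, open a new one.
a: 0a undefined. 0a->0: no, a/aaaaaa meet in 0. Open state 1: 0a->1.
b: 0b undefined. 0b->0: no, a/bba meet in 1. 0b->1: ok.
aa: 1a undefined. 1a->0: ok.
bb: 1b undefined. 1b->0: no, a/aaaba meet in 1. 1b->1: ok.
All examples now run through 2 states with every (state, symbol) defined. Accept strings end in {1}, Reject strings end in {0}; accept={1}.

states=2 start=0 accept={1} delta: 0a->1 0b->1 1a->0 1b->1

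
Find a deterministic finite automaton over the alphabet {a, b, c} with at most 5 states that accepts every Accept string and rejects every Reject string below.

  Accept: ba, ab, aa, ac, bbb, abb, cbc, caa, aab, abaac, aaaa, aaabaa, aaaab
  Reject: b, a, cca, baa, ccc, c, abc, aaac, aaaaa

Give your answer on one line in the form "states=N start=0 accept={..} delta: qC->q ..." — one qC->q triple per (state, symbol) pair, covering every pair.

Grow the machine one transition at a time. Run the examples from 0; the earliest place one falls off (shortest prefix, ties alphabetical) gets sent to the lowest-numbered state that keeps every Accept/Reject pair distinguishable — a pair clashes when both reach the same state with identical unread suffix — and to a fresh state only if none does.
a: 0a undefined. 0a->0: no, ab/b meet in 0 with "b" left. Open state 1: 0a->1.
b: 0b undefined. 0b->0: no, ba/a meet in 1. 0b->1: ok.
c: 0c undefined. 0c->0: ok.
aa: 1a undefined. 1a->0: no, ba/ccc meet in 0. 1a->1: no, ba/b meet in 1. Open state 2: 1a->2.
ab: 1b undefined. 1b->0: no, ab/ccc meet in 0. 1b->1: no, ab/b meet in 1. 1b->2: ok.
ac: 1c undefined. 1c->0: no, ac/ccc meet in 0. 1c->1: no, ac/b meet in 1. 1c->2: ok.
aaa: 2a undefined. 2a->0: no, ba/aaaaa meet in 2. 2a->1: no, ba/aaac meet in 2. 2a->2: no, ba/baa meet in 2. Open state 3: 2a->3.
aab: 2b undefined. 2b->0: no, bbb/ccc meet in 0. 2b->1: no, bbb/b meet in 1. 2b->2: ok.
abc: 2c undefined. 2c->0: ok.
aaaa: 3a undefined. 3a->0: no, abaac/ccc meet in 0. 3a->1: no, ba/aaaaa meet in 2. 3a->2: no, abaac/ccc meet in 0. 3a->3: no, abaac/aaac meet in 3 with "c" left. Open state 4: 3a->4.
aaab: 3b undefined. 3b->0: ok.
aaac: 3c undefined. 3c->0: ok.
aaaaa: 4a undefined. 4a->0: ok.
aaaab: 4b undefined. 4b->0: no, aaaab/ccc meet in 0. 4b->1: no, aaaab/b meet in 1. 4b->2: ok.
abaac: 4c undefined. 4c->0: no, abaac/ccc meet in 0. 4c->1: no, abaac/b meet in 1. 4c->2: ok.
All examples now run through 5 states with every (state, symbol) defined. Accept strings end in {2,4}, Reject strings end in {0,1,3}; accept={2,4}.

states=5 start=0 accept={2,4} delta: 0a->1 0b->1 0c->0 1a->2 1b->2 1c->2 2a->3 2b->2 2c->0 3a->4 3b->0 3c->0 4a->0 4b->2 4c->2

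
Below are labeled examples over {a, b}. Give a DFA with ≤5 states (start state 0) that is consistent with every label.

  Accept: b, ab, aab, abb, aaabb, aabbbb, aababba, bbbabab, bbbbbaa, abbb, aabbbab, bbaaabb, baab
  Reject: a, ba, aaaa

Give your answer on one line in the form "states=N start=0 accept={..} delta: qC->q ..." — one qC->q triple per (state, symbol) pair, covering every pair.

states=5 start=0 accept={1,2,3,4} delta: 0a->0 0b->1 1a->0 1b->2 2a->1 2b->3 3a->0 3b->4 4a->2 4b->4

State merging on the prefix tree: take the shortest (then alphabetical) example prefix whose next move is undefined and point that move at state 0, else 1, else 2, ...; a target is out if some Accept/Reject pair would then sit in one state with the same input left (inseparable). If every existing state is out, open a new one.
a: 0a undefined. 0a->0: ok.
b: 0b undefined. 0b->0: no, b/a meet in 0. Open state 1: 0b->1.
ba: 1a undefined. 1a->0: ok.
bb: 1b undefined. 1b->0: no, abb/a meet in 0. 1b->1: no, aababba/a meet in 0. Open state 2: 1b->2.
bba: 2a undefined. 2a->0: no, aababba/a meet in 0. 2a->1: ok.
bbb: 2b undefined. 2b->0: no, bbbbbaa/a meet in 0. 2b->1: no, bbbbbaa/a meet in 0. 2b->2: no, bbbbbaa/a meet in 0. Open state 3: 2b->3.
bbba: 3a undefined. 3a->0: ok.
bbbb: 3b undefined. 3b->0: no, aabbbb/a meet in 0. 3b->1: no, bbbbbaa/a meet in 0. 3b->2: no, bbbbbaa/a meet in 0. 3b->3: no, bbbbbaa/a meet in 0. Open state 4: 3b->4.
bbbbb: 4b undefined. 4b->0: no, bbbbbaa/a meet in 0. 4b->1: no, bbbbbaa/a meet in 0. 4b->2: no, bbbbbaa/a meet in 0. 4b->3: no, bbbbbaa/a meet in 0. 4b->4: ok.
bbbbba: 4a undefined. 4a->0: no, bbbbbaa/a meet in 0. 4a->1: no, bbbbbaa/a meet in 0. 4a->2: ok.
All examples now run through 5 states with every (state, symbol) defined. Accept strings end in {1,2,3,4}, Reject strings end in {0}; accept={1,2,3,4}.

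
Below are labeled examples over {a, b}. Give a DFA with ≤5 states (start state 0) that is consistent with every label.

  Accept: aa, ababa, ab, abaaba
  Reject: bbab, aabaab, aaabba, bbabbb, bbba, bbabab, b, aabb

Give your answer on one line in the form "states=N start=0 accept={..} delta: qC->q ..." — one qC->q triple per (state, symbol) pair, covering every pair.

states=4 start=0 accept={2} delta: 0a->1 0b->1 1a->2 1b->2 2a->3 2b->0 3a->0 3b->1

State merging on the prefix tree: take the shortest (then alphabetical) example prefix whose next move is undefined and point that move at state 0, else 1, else 2, ...; a target is out if some Accept/Reject pair would then sit in one state with the same input left (inseparable). If every existing state is out, open a new one.
a: 0a undefined. 0a->0: no, ab/b meet in 0 with "b" left. Open state 1: 0a->1.
b: 0b undefined. 0b->0: no, ab/bbab meet in 1 with "b" left. 0b->1: ok.
aa: 1a undefined. 1a->0: no, ab/aabaab meet in 1 with "b" left. 1a->1: no, aa/b meet in 1. Open state 2: 1a->2.
ab: 1b undefined. 1b->0: no, aa/bbba meet in 2. 1b->1: no, aa/bbba meet in 2. 1b->2: ok.
aaa: 2a undefined. 2a->0: no, abaaba/aaabba meet in 0. 2a->1: no, aa/bbab meet in 2. 2a->2: no, ababa/bbba meet in 2 with "ba" left. Open state 3: 2a->3.
aab: 2b undefined. 2b->0: ok.
aaab: 3b undefined. 3b->0: no, aa/aaabba meet in 2. 3b->1: ok.
abaa: 3a undefined. 3a->0: ok.
All examples now run through 4 states with every (state, symbol) defined. Accept strings end in {2}, Reject strings end in {0,1,3}; accept={2}.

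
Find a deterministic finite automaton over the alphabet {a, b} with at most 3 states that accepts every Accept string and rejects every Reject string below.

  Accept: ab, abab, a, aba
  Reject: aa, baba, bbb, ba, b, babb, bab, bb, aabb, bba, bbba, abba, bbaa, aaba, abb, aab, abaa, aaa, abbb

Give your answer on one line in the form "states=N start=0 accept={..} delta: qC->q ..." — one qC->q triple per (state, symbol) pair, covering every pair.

Grow the machine one transition at a time. Run the examples from 0; the earliest place one falls off (shortest prefix, ties alphabetical) gets sent to the lowest-numbered state that keeps every Accept/Reject pair distinguishable — a pair clashes when both reach the same state with identical unread suffix — and to a fresh state only if none does.
a: 0a undefined. 0a->0: no, ab/b meet in 0 with "b" left. Open state 1: 0a->1.
b: 0b undefined. 0b->0: no, ab/bab meet in 1 with "b" left. 0b->1: no, ab/bb meet in 1 with "b" left. Open state 2: 0b->2.
aa: 1a undefined. 1a->0: no, a/aaa meet in 1. 1a->1: no, ab/aab meet in 1 with "b" left. 1a->2: ok.
ab: 1b undefined. 1b->0: ok.
ba: 2a undefined. 2a->0: no, ab/baba meet in 0. 2a->1: no, ab/bab meet in 0. 2a->2: ok.
bb: 2b undefined. 2b->0: no, ab/bab meet in 0. 2b->1: no, ab/bbb meet in 0. 2b->2: ok.
All examples now run through 3 states with every (state, symbol) defined. Accept strings end in {0,1}, Reject strings end in {2}; accept={0,1}.

states=3 start=0 accept={0,1} delta: 0a->1 0b->2 1a->2 1b->0 2a->2 2b->2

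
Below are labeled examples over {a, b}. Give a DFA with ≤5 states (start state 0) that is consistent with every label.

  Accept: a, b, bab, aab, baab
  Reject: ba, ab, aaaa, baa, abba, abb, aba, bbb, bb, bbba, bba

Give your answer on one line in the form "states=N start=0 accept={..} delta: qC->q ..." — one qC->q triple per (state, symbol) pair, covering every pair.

Grow the machine one transition at a time. Run the examples from 0; the earliest place one falls off (shortest prefix, ties alphabetical) gets sent to the lowest-numbered state that keeps every Accept/Reject pair distinguishable — a pair clashes when both reach the same state with identical unread suffix — and to a fresh state only if none does.
a: 0a undefined. 0a->0: no, a/aaaa meet in 0. Open state 1: 0a->1.
b: 0b undefined. 0b->0: no, a/ba meet in 1. 0b->1: ok.
aa: 1a undefined. 1a->0: no, a/baa meet in 1. 1a->1: no, a/ba meet in 1. Open state 2: 1a->2.
ab: 1b undefined. 1b->0: no, a/abb meet in 1. 1b->1: no, a/ab meet in 1. 1b->2: no, bab/abb meet in 2 with "b" left. Open state 3: 1b->3.
aaa: 2a undefined. 2a->0: no, a/aaaa meet in 1. 2a->1: no, a/baa meet in 1. 2a->2: ok.
aab: 2b undefined. 2b->0: ok.
aba: 3a undefined. 3a->0: no, bab/aba meet in 0. 3a->1: no, a/aba meet in 1. 3a->2: ok.
abb: 3b undefined. 3b->0: no, a/abba meet in 1. 3b->1: no, a/abb meet in 1. 3b->2: ok.
All examples now run through 4 states with every (state, symbol) defined. Accept strings end in {0,1}, Reject strings end in {2,3}; accept={0,1}.

states=4 start=0 accept={0,1} delta: 0a->1 0b->1 1a->2 1b->3 2a->2 2b->0 3a->2 3b->2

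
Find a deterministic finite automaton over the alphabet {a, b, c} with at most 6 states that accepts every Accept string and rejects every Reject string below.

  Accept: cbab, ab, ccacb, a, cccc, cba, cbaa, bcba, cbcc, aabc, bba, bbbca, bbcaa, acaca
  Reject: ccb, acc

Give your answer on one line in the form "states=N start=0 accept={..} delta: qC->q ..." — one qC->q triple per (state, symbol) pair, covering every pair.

Fold the examples into a partial DFA from state 0: repeatedly fix the first undefined (state, symbol) met by the shortest-then-alphabetical prefix, trying targets in increasing order and rejecting any under which an Accept and a Reject string meet in one state with the same remainder; add a state when all current targets are rejected. Accepting states are where Accept strings end.
a: 0a undefined. 0a->0: ok.
b: 0b undefined. 0b->0: ok.
c: 0c undefined. 0c->0: no, cbab/ccb meet in 0. Open state 1: 0c->1.
cb: 1b undefined. 1b->0: no, cbcc/acc meet in 1 with "c" left. 1b->1: ok.
cc: 1c undefined. 1c->0: no, ab/ccb meet in 0. 1c->1: no, cccc/ccb meet in 1. Open state 2: 1c->2.
aca: 1a undefined. 1a->0: ok.
cca: 2a undefined. 2a->0: ok.
ccb: 2b undefined. 2b->0: no, cbab/ccb meet in 0. 2b->1: no, ccacb/ccb meet in 1. 2b->2: ok.
ccc: 2c undefined. 2c->0: ok.
All examples now run through 3 states with every (state, symbol) defined. Accept strings end in {0,1}, Reject strings end in {2}; accept={0,1}.

states=3 start=0 accept={0,1} delta: 0a->0 0b->0 0c->1 1a->0 1b->1 1c->2 2a->0 2b->2 2c->0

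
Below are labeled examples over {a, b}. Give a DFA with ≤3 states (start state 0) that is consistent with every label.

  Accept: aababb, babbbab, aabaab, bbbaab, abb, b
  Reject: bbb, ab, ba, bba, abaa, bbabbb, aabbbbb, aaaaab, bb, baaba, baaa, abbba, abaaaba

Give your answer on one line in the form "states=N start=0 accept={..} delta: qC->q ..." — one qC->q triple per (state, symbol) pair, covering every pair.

states=3 start=0 accept={2} delta: 0a->1 0b->2 1a->0 1b->0 2a->1 2b->1

Grow the machine one transition at a time. Run the examples from 0; the earliest place one falls off (shortest prefix, ties alphabetical) gets sent to the lowest-numbered state that keeps every Accept/Reject pair distinguishable — a pair clashes when both reach the same state with identical unread suffix — and to a fresh state only if none does.
a: 0a undefined. 0a->0: no, abb/bb meet in 0 with "bb" left. Open state 1: 0a->1.
b: 0b undefined. 0b->0: no, b/bbb meet in 0. 0b->1: no, abb/bbb meet in 1 with "bb" left. Open state 2: 0b->2.
aa: 1a undefined. 1a->0: ok.
ab: 1b undefined. 1b->0: ok.
ba: 2a undefined. 2a->0: no, aababb/bb meet in 2 with "b" left. 2a->1: ok.
bb: 2b undefined. 2b->0: no, aababb/bbb meet in 2. 2b->1: ok.
All examples now run through 3 states with every (state, symbol) defined. Accept strings end in {2}, Reject strings end in {0,1}; accept={2}.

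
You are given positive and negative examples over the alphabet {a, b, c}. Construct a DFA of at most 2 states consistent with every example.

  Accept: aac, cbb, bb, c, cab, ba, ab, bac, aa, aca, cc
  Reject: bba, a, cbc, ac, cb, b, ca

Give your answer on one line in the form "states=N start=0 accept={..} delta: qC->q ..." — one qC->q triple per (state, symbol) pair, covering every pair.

State merging on the prefix tree: take the shortest (then alphabetical) example prefix whose next move is undefined and point that move at state 0, else 1, else 2, ...; a target is out if some Accept/Reject pair would then sit in one state with the same input left (inseparable). If every existing state is out, open a new one.
a: 0a undefined. 0a->0: no, aac/ac meet in 0 with "c" left. Open state 1: 0a->1.
b: 0b undefined. 0b->0: no, bb/b meet in 0. 0b->1: ok.
c: 0c undefined. 0c->0: ok.
aa: 1a undefined. 1a->0: ok.
ab: 1b undefined. 1b->0: ok.
ac: 1c undefined. 1c->0: no, aac/cbc meet in 0. 1c->1: ok.
All examples now run through 2 states with every (state, symbol) defined. Accept strings end in {0}, Reject strings end in {1}; accept={0}.

states=2 start=0 accept={0} delta: 0a->1 0b->1 0c->0 1a->0 1b->0 1c->1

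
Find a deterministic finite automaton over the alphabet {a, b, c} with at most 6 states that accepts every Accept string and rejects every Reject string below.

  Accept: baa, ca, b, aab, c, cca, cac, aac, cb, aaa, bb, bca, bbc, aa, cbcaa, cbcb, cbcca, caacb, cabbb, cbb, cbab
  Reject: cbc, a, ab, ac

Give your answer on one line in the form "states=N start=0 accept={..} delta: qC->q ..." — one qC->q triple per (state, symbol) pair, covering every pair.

states=5 start=0 accept={0,2,3} delta: 0a->1 0b->0 0c->2 1a->2 1b->1 1c->1 2a->2 2b->3 2c->2 3a->0 3b->0 3c->4 4a->1 4b->0 4c->1

Fold the examples into a partial DFA from state 0: repeatedly fix the first undefined (state, symbol) met by the shortest-then-alphabetical prefix, trying targets in increasing order and rejecting any under which an Accept and a Reject string meet in one state with the same remainder; add a state when all current targets are rejected. Accepting states are where Accept strings end.
a: 0a undefined. 0a->0: no, b/ab meet in 0 with "b" left. Open state 1: 0a->1.
b: 0b undefined. 0b->0: ok.
c: 0c undefined. 0c->0: no, ca/a meet in 1. 0c->1: no, c/a meet in 1. Open state 2: 0c->2.
aa: 1a undefined. 1a->0: no, aaa/a meet in 1. 1a->1: no, baa/a meet in 1. 1a->2: ok.
ab: 1b undefined. 1b->0: no, b/ab meet in 0. 1b->1: ok.
ac: 1c undefined. 1c->0: no, b/ac meet in 0. 1c->1: ok.
ca: 2a undefined. 2a->0: no, caacb/a meet in 1. 2a->1: no, ca/a meet in 1. 2a->2: ok.
cb: 2b undefined. 2b->0: no, baa/cbc meet in 2. 2b->1: no, aab/cbc meet in 1. 2b->2: no, cac/cbc meet in 2 with "c" left. Open state 3: 2b->3.
cc: 2c undefined. 2c->0: no, cca/a meet in 1. 2c->1: no, cac/a meet in 1. 2c->2: ok.
cba: 3a undefined. 3a->0: ok.
cbb: 3b undefined. 3b->0: ok.
cbc: 3c undefined. 3c->0: no, b/cbc meet in 0. 3c->1: no, cbcb/cbc meet in 1. 3c->2: no, baa/cbc meet in 2. 3c->3: no, aab/cbc meet in 3. Open state 4: 3c->4.
cbca: 4a undefined. 4a->0: no, cbcaa/a meet in 1. 4a->1: ok.
cbcb: 4b undefined. 4b->0: ok.
cbcc: 4c undefined. 4c->0: no, cbcca/a meet in 1. 4c->1: ok.
All examples now run through 5 states with every (state, symbol) defined. Accept strings end in {0,2,3}, Reject strings end in {1,4}; accept={0,2,3}.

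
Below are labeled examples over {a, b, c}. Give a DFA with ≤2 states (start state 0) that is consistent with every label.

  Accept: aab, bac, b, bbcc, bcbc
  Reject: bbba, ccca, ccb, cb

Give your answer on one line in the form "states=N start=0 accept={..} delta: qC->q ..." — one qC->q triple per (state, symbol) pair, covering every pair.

State merging on the prefix tree: take the shortest (then alphabetical) example prefix whose next move is undefined and point that move at state 0, else 1, else 2, ...; a target is out if some Accept/Reject pair would then sit in one state with the same input left (inseparable). If every existing state is out, open a new one.
a: 0a undefined. 0a->0: ok.
b: 0b undefined. 0b->0: no, aab/bbba meet in 0. Open state 1: 0b->1.
c: 0c undefined. 0c->0: no, aab/ccb meet in 1. 0c->1: ok.
ba: 1a undefined. 1a->0: ok.
bb: 1b undefined. 1b->0: ok.
bc: 1c undefined. 1c->0: no, aab/ccb meet in 1. 1c->1: ok.
All examples now run through 2 states with every (state, symbol) defined. Accept strings end in {1}, Reject strings end in {0}; accept={1}.

states=2 start=0 accept={1} delta: 0a->0 0b->1 0c->1 1a->0 1b->0 1c->1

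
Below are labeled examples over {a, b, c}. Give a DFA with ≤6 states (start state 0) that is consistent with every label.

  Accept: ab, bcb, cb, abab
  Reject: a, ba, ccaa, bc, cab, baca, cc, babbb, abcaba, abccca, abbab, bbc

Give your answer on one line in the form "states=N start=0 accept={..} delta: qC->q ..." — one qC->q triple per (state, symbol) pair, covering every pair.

states=4 start=0 accept={1} delta: 0a->0 0b->1 0c->2 1a->0 1b->3 1c->0 2a->3 2b->1 2c->0 3a->1 3b->0 3c->0

State merging on the prefix tree: take the shortest (then alphabetical) example prefix whose next move is undefined and point that move at state 0, else 1, else 2, ...; a target is out if some Accept/Reject pair would then sit in one state with the same input left (inseparable). If every existing state is out, open a new one.
a: 0a undefined. 0a->0: ok.
b: 0b undefined. 0b->0: no, ab/a meet in 0. Open state 1: 0b->1.
c: 0c undefined. 0c->0: no, ab/cab meet in 1. 0c->1: no, abab/cab meet in 1 with "ab" left. Open state 2: 0c->2.
ba: 1a undefined. 1a->0: ok.
bb: 1b undefined. 1b->0: no, ab/babbb meet in 1. 1b->1: no, ab/babbb meet in 1. 1b->2: no, cb/babbb meet in 2 with "b" left. Open state 3: 1b->3.
bc: 1c undefined. 1c->0: ok.
ca: 2a undefined. 2a->0: no, ab/cab meet in 1. 2a->1: no, ab/baca meet in 1. 2a->2: no, cb/cab meet in 2 with "b" left. 2a->3: ok.
cb: 2b undefined. 2b->0: no, cb/a meet in 0. 2b->1: ok.
cc: 2c undefined. 2c->0: ok.
bbc: 3c undefined. 3c->0: ok.
cab: 3b undefined. 3b->0: ok.
abba: 3a undefined. 3a->0: no, ab/abbab meet in 1. 3a->1: ok.
All examples now run through 4 states with every (state, symbol) defined. Accept strings end in {1}, Reject strings end in {0,3}; accept={1}.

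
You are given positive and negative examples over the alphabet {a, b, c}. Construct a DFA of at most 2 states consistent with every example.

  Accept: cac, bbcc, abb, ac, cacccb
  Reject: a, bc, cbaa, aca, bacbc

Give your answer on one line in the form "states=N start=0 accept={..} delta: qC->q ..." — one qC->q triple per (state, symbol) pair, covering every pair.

Fold the examples into a partial DFA from state 0: repeatedly fix the first undefined (state, symbol) met by the shortest-then-alphabetical prefix, trying targets in increasing order and rejecting any under which an Accept and a Reject string meet in one state with the same remainder; add a state when all current targets are rejected. Accepting states are where Accept strings end.
a: 0a undefined. 0a->0: ok.
b: 0b undefined. 0b->0: no, abb/a meet in 0. Open state 1: 0b->1.
c: 0c undefined. 0c->0: no, cac/a meet in 0. 0c->1: ok.
ba: 1a undefined. 1a->0: ok.
bb: 1b undefined. 1b->0: no, cac/bacbc meet in 1. 1b->1: ok.
bc: 1c undefined. 1c->0: ok.
All examples now run through 2 states with every (state, symbol) defined. Accept strings end in {1}, Reject strings end in {0}; accept={1}.

states=2 start=0 accept={1} delta: 0a->0 0b->1 0c->1 1a->0 1b->1 1c->0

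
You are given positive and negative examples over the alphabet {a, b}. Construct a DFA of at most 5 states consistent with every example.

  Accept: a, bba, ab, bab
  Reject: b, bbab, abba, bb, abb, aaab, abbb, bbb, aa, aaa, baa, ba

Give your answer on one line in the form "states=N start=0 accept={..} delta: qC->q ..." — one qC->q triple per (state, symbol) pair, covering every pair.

states=5 start=0 accept={0,1} delta: 0a->1 0b->2 1a->3 1b->0 2a->3 2b->4 3a->2 3b->0 4a->0 4b->2

State merging on the prefix tree: take the shortest (then alphabetical) example prefix whose next move is undefined and point that move at state 0, else 1, else 2, ...; a target is out if some Accept/Reject pair would then sit in one state with the same input left (inseparable). If every existing state is out, open a new one.
a: 0a undefined. 0a->0: no, a/aa meet in 0. Open state 1: 0a->1.
b: 0b undefined. 0b->0: no, a/ba meet in 1. 0b->1: no, a/b meet in 1. Open state 2: 0b->2.
aa: 1a undefined. 1a->0: no, a/aaa meet in 1. 1a->1: no, a/aa meet in 1. 1a->2: no, bab/aaab meet in 2 with "ab" left. Open state 3: 1a->3.
ab: 1b undefined. 1b->0: ok.
ba: 2a undefined. 2a->0: no, a/baa meet in 1. 2a->1: no, a/abba meet in 1. 2a->2: no, bab/bb meet in 2 with "b" left. 2a->3: ok.
bb: 2b undefined. 2b->0: no, ab/bbab meet in 0. 2b->1: no, a/bb meet in 1. 2b->2: no, bba/abba meet in 3. 2b->3: no, bba/aaa meet in 3 with "a" left. Open state 4: 2b->4.
aaa: 3a undefined. 3a->0: no, ab/aaa meet in 0. 3a->1: no, a/aaa meet in 1. 3a->2: ok.
bab: 3b undefined. 3b->0: ok.
bba: 4a undefined. 4a->0: ok.
bbb: 4b undefined. 4b->0: no, bba/bbb meet in 0. 4b->1: no, a/bbb meet in 1. 4b->2: ok.
All examples now run through 5 states with every (state, symbol) defined. Accept strings end in {0,1}, Reject strings end in {2,3,4}; accept={0,1}.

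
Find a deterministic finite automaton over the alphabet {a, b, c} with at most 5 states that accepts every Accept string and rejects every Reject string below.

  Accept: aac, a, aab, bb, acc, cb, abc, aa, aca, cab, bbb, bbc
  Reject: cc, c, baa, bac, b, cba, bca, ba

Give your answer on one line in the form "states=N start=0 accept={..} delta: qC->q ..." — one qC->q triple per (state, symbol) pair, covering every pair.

State merging on the prefix tree: take the shortest (then alphabetical) example prefix whose next move is undefined and point that move at state 0, else 1, else 2, ...; a target is out if some Accept/Reject pair would then sit in one state with the same input left (inseparable). If every existing state is out, open a new one.
a: 0a undefined. 0a->0: no, aac/c meet in 0 with "c" left. Open state 1: 0a->1.
b: 0b undefined. 0b->0: no, a/ba meet in 1. 0b->1: no, aac/bac meet in 1 with "ac" left. Open state 2: 0b->2.
c: 0c undefined. 0c->0: no, cb/b meet in 2. 0c->1: no, a/c meet in 1. 0c->2: ok.
aa: 1a undefined. 1a->0: no, aac/c meet in 2. 1a->1: ok.
ab: 1b undefined. 1b->0: no, abc/c meet in 2. 1b->1: ok.
ac: 1c undefined. 1c->0: no, acc/c meet in 2. 1c->1: ok.
ba: 2a undefined. 2a->0: no, aac/baa meet in 1. 2a->1: no, aac/baa meet in 1. 2a->2: ok.
bb: 2b undefined. 2b->0: no, aac/cba meet in 1. 2b->1: no, aac/cba meet in 1. 2b->2: no, bb/c meet in 2. Open state 3: 2b->3.
bc: 2c undefined. 2c->0: no, aac/bca meet in 1. 2c->1: no, aac/cc meet in 1. 2c->2: ok.
bbb: 3b undefined. 3b->0: ok.
bbc: 3c undefined. 3c->0: ok.
cba: 3a undefined. 3a->0: no, bbb/cba meet in 0. 3a->1: no, aac/cba meet in 1. 3a->2: ok.
All examples now run through 4 states with every (state, symbol) defined. Accept strings end in {0,1,3}, Reject strings end in {2}; accept={0,1,3}.

states=4 start=0 accept={0,1,3} delta: 0a->1 0b->2 0c->2 1a->1 1b->1 1c->1 2a->2 2b->3 2c->2 3a->2 3b->0 3c->0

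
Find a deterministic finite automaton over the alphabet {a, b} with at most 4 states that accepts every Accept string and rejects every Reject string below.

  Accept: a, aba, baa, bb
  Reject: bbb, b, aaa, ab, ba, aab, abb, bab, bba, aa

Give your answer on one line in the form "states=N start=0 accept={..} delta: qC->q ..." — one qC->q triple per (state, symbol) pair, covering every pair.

states=4 start=0 accept={1} delta: 0a->1 0b->2 1a->3 1b->0 2a->0 2b->1 3a->0 3b->0

State merging on the prefix tree: take the shortest (then alphabetical) example prefix whose next move is undefined and point that move at state 0, else 1, else 2, ...; a target is out if some Accept/Reject pair would then sit in one state with the same input left (inseparable). If every existing state is out, open a new one.
a: 0a undefined. 0a->0: no, a/aaa meet in 0. Open state 1: 0a->1.
b: 0b undefined. 0b->0: no, a/ba meet in 1. 0b->1: no, a/b meet in 1. Open state 2: 0b->2.
aa: 1a undefined. 1a->0: no, a/aaa meet in 1. 1a->1: no, a/aaa meet in 1. 1a->2: no, bb/aab meet in 2 with "b" left. Open state 3: 1a->3.
ab: 1b undefined. 1b->0: ok.
ba: 2a undefined. 2a->0: ok.
bb: 2b undefined. 2b->0: no, a/bba meet in 1. 2b->1: ok.
aaa: 3a undefined. 3a->0: ok.
aab: 3b undefined. 3b->0: ok.
All examples now run through 4 states with every (state, symbol) defined. Accept strings end in {1}, Reject strings end in {0,2,3}; accept={1}.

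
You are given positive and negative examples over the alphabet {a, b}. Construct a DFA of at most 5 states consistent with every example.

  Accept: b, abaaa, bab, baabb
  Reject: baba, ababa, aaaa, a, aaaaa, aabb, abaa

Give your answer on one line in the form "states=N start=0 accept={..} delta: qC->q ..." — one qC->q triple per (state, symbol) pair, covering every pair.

states=4 start=0 accept={1} delta: 0a->0 0b->1 1a->2 1b->0 2a->3 2b->1 3a->1 3b->0

State merging on the prefix tree: take the shortest (then alphabetical) example prefix whose next move is undefined and point that move at state 0, else 1, else 2, ...; a target is out if some Accept/Reject pair would then sit in one state with the same input left (inseparable). If every existing state is out, open a new one.
a: 0a undefined. 0a->0: ok.
b: 0b undefined. 0b->0: no, b/baba meet in 0. Open state 1: 0b->1.
ba: 1a undefined. 1a->0: no, abaaa/baba meet in 0. 1a->1: no, b/abaa meet in 1. Open state 2: 1a->2.
baa: 2a undefined. 2a->0: no, abaaa/aaaa meet in 0. 2a->1: no, b/abaa meet in 1. 2a->2: no, abaaa/abaa meet in 2. Open state 3: 2a->3.
bab: 2b undefined. 2b->0: no, bab/baba meet in 0. 2b->1: ok.
aabb: 1b undefined. 1b->0: ok.
baab: 3b undefined. 3b->0: ok.
abaaa: 3a undefined. 3a->0: no, abaaa/aaaa meet in 0. 3a->1: ok.
All examples now run through 4 states with every (state, symbol) defined. Accept strings end in {1}, Reject strings end in {0,2,3}; accept={1}.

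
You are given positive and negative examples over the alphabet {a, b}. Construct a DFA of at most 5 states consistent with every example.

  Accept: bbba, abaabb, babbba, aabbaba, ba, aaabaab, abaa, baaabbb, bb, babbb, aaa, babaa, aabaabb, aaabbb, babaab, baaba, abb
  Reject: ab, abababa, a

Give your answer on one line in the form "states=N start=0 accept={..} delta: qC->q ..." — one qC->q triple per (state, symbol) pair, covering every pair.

Fold the examples into a partial DFA from state 0: repeatedly fix the first undefined (state, symbol) met by the shortest-then-alphabetical prefix, trying targets in increasing order and rejecting any under which an Accept and a Reject string meet in one state with the same remainder; add a state when all current targets are rejected. Accepting states are where Accept strings end.
a: 0a undefined. 0a->0: no, aaa/a meet in 0. Open state 1: 0a->1.
b: 0b undefined. 0b->0: no, bbba/a meet in 1. 0b->1: no, bb/ab meet in 1 with "b" left. Open state 2: 0b->2.
aa: 1a undefined. 1a->0: no, aaa/a meet in 1. 1a->1: no, aaa/a meet in 1. 1a->2: ok.
ab: 1b undefined. 1b->0: ok.
ba: 2a undefined. 2a->0: no, ba/ab meet in 0. 2a->1: no, ba/abababa meet in 1. 2a->2: ok.
bb: 2b undefined. 2b->0: no, babbba/abababa meet in 1. 2b->1: no, bbba/abababa meet in 1. 2b->2: ok.
All examples now run through 3 states with every (state, symbol) defined. Accept strings end in {2}, Reject strings end in {0,1}; accept={2}.

states=3 start=0 accept={2} delta: 0a->1 0b->2 1a->2 1b->0 2a->2 2b->2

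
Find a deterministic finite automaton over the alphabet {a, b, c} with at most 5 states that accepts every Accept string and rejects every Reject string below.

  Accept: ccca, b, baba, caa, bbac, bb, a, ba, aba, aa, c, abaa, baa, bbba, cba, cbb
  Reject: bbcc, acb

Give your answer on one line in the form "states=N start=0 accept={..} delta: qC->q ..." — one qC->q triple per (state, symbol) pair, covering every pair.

Grow the machine one transition at a time. Run the examples from 0; the earliest place one falls off (shortest prefix, ties alphabetical) gets sent to the lowest-numbered state that keeps every Accept/Reject pair distinguishable — a pair clashes when both reach the same state with identical unread suffix — and to a fresh state only if none does.
a: 0a undefined. 0a->0: ok.
b: 0b undefined. 0b->0: ok.
c: 0c undefined. 0c->0: no, ccca/bbcc meet in 0. Open state 1: 0c->1.
ca: 1a undefined. 1a->0: ok.
cb: 1b undefined. 1b->0: no, b/acb meet in 0. 1b->1: no, bbac/acb meet in 1. Open state 2: 1b->2.
cc: 1c undefined. 1c->0: no, ccca/bbcc meet in 0. 1c->1: no, bbac/bbcc meet in 1. 1c->2: ok.
cba: 2a undefined. 2a->0: ok.
cbb: 2b undefined. 2b->0: ok.
ccc: 2c undefined. 2c->0: ok.
All examples now run through 3 states with every (state, symbol) defined. Accept strings end in {0,1}, Reject strings end in {2}; accept={0,1}.

states=3 start=0 accept={0,1} delta: 0a->0 0b->0 0c->1 1a->0 1b->2 1c->2 2a->0 2b->0 2c->0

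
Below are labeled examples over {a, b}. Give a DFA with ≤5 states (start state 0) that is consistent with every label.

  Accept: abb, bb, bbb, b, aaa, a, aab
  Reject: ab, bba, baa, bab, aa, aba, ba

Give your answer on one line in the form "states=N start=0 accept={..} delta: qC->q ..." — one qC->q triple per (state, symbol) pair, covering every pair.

Fold the examples into a partial DFA from state 0: repeatedly fix the first undefined (state, symbol) met by the shortest-then-alphabetical prefix, trying targets in increasing order and rejecting any under which an Accept and a Reject string meet in one state with the same remainder; add a state when all current targets are rejected. Accepting states are where Accept strings end.
a: 0a undefined. 0a->0: no, b/ab meet in 0 with "b" left. Open state 1: 0a->1.
b: 0b undefined. 0b->0: no, a/bba meet in 1. 0b->1: no, bb/ab meet in 1 with "b" left. Open state 2: 0b->2.
aa: 1a undefined. 1a->0: ok.
ab: 1b undefined. 1b->0: no, aaa/aba meet in 1. 1b->1: no, abb/ab meet in 1. 1b->2: no, b/ab meet in 2. Open state 3: 1b->3.
ba: 2a undefined. 2a->0: no, b/bab meet in 2. 2a->1: no, aaa/ba meet in 1. 2a->2: no, bb/bab meet in 2 with "b" left. 2a->3: no, abb/bab meet in 3 with "b" left. Open state 4: 2a->4.
bb: 2b undefined. 2b->0: no, bb/aa meet in 0. 2b->1: no, bbb/ab meet in 3. 2b->2: ok.
aba: 3a undefined. 3a->0: ok.
abb: 3b undefined. 3b->0: no, abb/aa meet in 0. 3b->1: ok.
baa: 4a undefined. 4a->0: ok.
bab: 4b undefined. 4b->0: ok.
All examples now run through 5 states with every (state, symbol) defined. Accept strings end in {1,2}, Reject strings end in {0,3,4}; accept={1,2}.

states=5 start=0 accept={1,2} delta: 0a->1 0b->2 1a->0 1b->3 2a->4 2b->2 3a->0 3b->1 4a->0 4b->0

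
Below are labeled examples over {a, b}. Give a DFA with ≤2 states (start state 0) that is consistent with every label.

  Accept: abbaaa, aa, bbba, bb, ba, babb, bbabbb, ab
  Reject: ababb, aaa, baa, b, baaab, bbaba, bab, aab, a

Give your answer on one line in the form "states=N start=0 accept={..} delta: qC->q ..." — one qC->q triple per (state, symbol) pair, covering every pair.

states=2 start=0 accept={0} delta: 0a->1 0b->1 1a->0 1b->0

Grow the machine one transition at a time. Run the examples from 0; the earliest place one falls off (shortest prefix, ties alphabetical) gets sent to the lowest-numbered state that keeps every Accept/Reject pair distinguishable — a pair clashes when both reach the same state with identical unread suffix — and to a fresh state only if none does.
a: 0a undefined. 0a->0: no, aa/aaa meet in 0. Open state 1: 0a->1.
b: 0b undefined. 0b->0: no, aa/baa meet in 1 with "a" left. 0b->1: ok.
aa: 1a undefined. 1a->0: ok.
ab: 1b undefined. 1b->0: ok.
All examples now run through 2 states with every (state, symbol) defined. Accept strings end in {0}, Reject strings end in {1}; accept={0}.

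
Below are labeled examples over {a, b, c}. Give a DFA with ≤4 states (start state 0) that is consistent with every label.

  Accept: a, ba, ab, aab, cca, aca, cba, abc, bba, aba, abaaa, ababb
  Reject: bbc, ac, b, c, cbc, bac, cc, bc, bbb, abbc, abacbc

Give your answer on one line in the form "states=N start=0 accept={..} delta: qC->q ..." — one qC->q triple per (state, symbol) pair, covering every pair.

State merging on the prefix tree: take the shortest (then alphabetical) example prefix whose next move is undefined and point that move at state 0, else 1, else 2, ...; a target is out if some Accept/Reject pair would then sit in one state with the same input left (inseparable). If every existing state is out, open a new one.
a: 0a undefined. 0a->0: no, ab/b meet in 0 with "b" left. Open state 1: 0a->1.
b: 0b undefined. 0b->0: ok.
c: 0c undefined. 0c->0: ok.
aa: 1a undefined. 1a->0: no, aab/bbc meet in 0. 1a->1: ok.
ab: 1b undefined. 1b->0: no, ab/bbc meet in 0. 1b->1: no, abc/ac meet in 1 with "c" left. Open state 2: 1b->2.
ac: 1c undefined. 1c->0: ok.
aba: 2a undefined. 2a->0: no, aba/bbc meet in 0. 2a->1: ok.
abb: 2b undefined. 2b->0: no, ababb/bbc meet in 0. 2b->1: ok.
abc: 2c undefined. 2c->0: no, abc/bbc meet in 0. 2c->1: ok.
All examples now run through 3 states with every (state, symbol) defined. Accept strings end in {1,2}, Reject strings end in {0}; accept={1,2}.

states=3 start=0 accept={1,2} delta: 0a->1 0b->0 0c->0 1a->1 1b->2 1c->0 2a->1 2b->1 2c->1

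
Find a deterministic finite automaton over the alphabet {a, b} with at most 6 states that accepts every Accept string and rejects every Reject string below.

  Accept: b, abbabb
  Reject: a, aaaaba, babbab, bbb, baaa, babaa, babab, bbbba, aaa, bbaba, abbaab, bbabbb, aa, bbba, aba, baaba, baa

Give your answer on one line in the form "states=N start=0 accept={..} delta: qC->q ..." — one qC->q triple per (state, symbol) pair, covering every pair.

Fold the examples into a partial DFA from state 0: repeatedly fix the first undefined (state, symbol) met by the shortest-then-alphabetical prefix, trying targets in increasing order and rejecting any under which an Accept and a Reject string meet in one state with the same remainder; add a state when all current targets are rejected. Accepting states are where Accept strings end.
a: 0a undefined. 0a->0: ok.
b: 0b undefined. 0b->0: no, b/a meet in 0. Open state 1: 0b->1.
ba: 1a undefined. 1a->0: no, b/babab meet in 1. 1a->1: no, b/aaaaba meet in 1. Open state 2: 1a->2.
bb: 1b undefined. 1b->0: no, b/bbb meet in 1. 1b->1: no, b/bbb meet in 1. 1b->2: ok.
baa: 2a undefined. 2a->0: no, b/abbaab meet in 1. 2a->1: no, b/bbaba meet in 1. 2a->2: ok.
bab: 2b undefined. 2b->0: no, b/babab meet in 1. 2b->1: no, b/babbab meet in 1. 2b->2: no, abbabb/aaaaba meet in 2. Open state 3: 2b->3.
baba: 3a undefined. 3a->0: no, b/babab meet in 1. 3a->1: no, b/bbaba meet in 1. 3a->2: ok.
babb: 3b undefined. 3b->0: no, b/babbab meet in 1. 3b->1: ok.
All examples now run through 4 states with every (state, symbol) defined. Accept strings end in {1}, Reject strings end in {0,2,3}; accept={1}.

states=4 start=0 accept={1} delta: 0a->0 0b->1 1a->2 1b->2 2a->2 2b->3 3a->2 3b->1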